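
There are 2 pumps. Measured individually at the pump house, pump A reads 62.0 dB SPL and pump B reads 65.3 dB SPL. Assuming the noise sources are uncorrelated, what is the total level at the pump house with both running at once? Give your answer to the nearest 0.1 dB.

Incoherent sources sum as intensities:
L_total = 10·log₁₀(10^(62.0/10) + 10^(65.3/10)) = 10·log₁₀(4973000) = 67.0 dB SPL.

67.0 dB SPL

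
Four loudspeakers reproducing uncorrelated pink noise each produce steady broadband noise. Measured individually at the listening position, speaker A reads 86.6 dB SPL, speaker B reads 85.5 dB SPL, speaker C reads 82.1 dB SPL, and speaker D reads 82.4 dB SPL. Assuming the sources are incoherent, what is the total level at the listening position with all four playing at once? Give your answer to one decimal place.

Add the sources as powers (linear), then convert back to dB:
L_total = 10·log₁₀(10^(86.6/10) + 10^(85.5/10) + 10^(82.1/10) + 10^(82.4/10)) = 10·log₁₀(1148000000) = 90.6 dB SPL.

90.6 dB SPL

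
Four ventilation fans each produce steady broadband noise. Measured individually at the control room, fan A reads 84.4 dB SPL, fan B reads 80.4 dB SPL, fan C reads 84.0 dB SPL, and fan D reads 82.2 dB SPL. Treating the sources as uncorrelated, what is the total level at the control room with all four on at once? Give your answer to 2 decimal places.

Incoherent sources sum as intensities:
L_total = 10·log₁₀(10^(84.4/10) + 10^(80.4/10) + 10^(84.0/10) + 10^(82.2/10)) = 10·log₁₀(802200000) = 89.04 dB SPL.

89.04 dB SPL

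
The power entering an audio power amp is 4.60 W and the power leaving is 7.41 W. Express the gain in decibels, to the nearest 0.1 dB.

Power is a power quantity, so gain = 10·log₁₀(P_out/P_in).
10·log₁₀(7.41/4.60) = 10·log₁₀(1.611) = 2.1 dB.

2.1 dB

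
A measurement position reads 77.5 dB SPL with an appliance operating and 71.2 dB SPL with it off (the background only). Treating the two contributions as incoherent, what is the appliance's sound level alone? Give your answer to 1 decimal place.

76.3 dB SPL

Subtract intensities: L_src = 10·log₁₀(10^(L_total/10) − 10^(L_bg/10)).
L_src = 10·log₁₀(10^(77.5/10) − 10^(71.2/10)) = 10·log₁₀(43050000) = 76.3 dB SPL.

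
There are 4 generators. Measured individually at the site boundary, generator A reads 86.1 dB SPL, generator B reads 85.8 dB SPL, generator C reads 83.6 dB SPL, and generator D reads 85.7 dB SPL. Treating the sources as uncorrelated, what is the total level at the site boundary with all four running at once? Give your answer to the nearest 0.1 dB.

Add the sources as powers (linear), then convert back to dB:
L_total = 10·log₁₀(10^(86.1/10) + 10^(85.8/10) + 10^(83.6/10) + 10^(85.7/10)) = 10·log₁₀(1388000000) = 91.4 dB SPL.

91.4 dB SPL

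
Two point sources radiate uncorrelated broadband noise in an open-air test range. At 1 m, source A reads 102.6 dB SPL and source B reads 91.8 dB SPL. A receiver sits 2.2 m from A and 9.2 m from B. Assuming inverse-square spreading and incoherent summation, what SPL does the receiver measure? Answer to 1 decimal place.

95.8 dB SPL

At the listener: L_A = 102.6 − 20·log₁₀(2.2) = 95.75 dB; L_B = 91.8 − 20·log₁₀(9.2) = 72.52 dB.
Combined: 10·log₁₀(10^(95.75/10)+10^(72.52/10)) = 95.8 dB SPL.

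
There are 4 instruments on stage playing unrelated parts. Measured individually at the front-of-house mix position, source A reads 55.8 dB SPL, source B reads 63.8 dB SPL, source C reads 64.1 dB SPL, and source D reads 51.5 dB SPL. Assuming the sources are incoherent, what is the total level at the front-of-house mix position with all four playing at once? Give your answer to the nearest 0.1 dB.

67.4 dB SPL

Add the sources as powers (linear), then convert back to dB:
L_total = 10·log₁₀(10^(55.8/10) + 10^(63.8/10) + 10^(64.1/10) + 10^(51.5/10)) = 10·log₁₀(5491000) = 67.4 dB SPL.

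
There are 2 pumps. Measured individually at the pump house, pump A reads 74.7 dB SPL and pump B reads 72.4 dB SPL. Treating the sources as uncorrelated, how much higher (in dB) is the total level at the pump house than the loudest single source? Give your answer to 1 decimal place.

2.0 dB

Uncorrelated sources add in intensity (power), not in dB.
L_total = 10·log₁₀(10^(74.7/10) + 10^(72.4/10)) = 76.71 dB SPL.
Excess over the loudest (74.7 dB): 76.71 − 74.7 = 2.0 dB.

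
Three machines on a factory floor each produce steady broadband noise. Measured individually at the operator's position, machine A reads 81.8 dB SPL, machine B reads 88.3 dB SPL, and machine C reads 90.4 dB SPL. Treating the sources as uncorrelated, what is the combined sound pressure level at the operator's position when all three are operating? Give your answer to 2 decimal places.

Add the sources as powers (linear), then convert back to dB:
L_total = 10·log₁₀(10^(81.8/10) + 10^(88.3/10) + 10^(90.4/10)) = 10·log₁₀(1924000000) = 92.84 dB SPL.

92.84 dB SPL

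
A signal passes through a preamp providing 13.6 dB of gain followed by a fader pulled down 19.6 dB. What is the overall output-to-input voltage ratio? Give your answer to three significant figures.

0.501

Net gain = 13.6 + (−19.6) = -6.0 dB.
Voltage ratio = 10^(-6.0/20) = 0.501.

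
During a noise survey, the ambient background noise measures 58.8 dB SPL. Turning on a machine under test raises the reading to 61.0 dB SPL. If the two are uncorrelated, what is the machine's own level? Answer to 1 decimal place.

57.0 dB SPL

Background correction is a power subtraction:
L_src = 10·log₁₀(10^(61.0/10) − 10^(58.8/10)) = 10·log₁₀(500300) = 57.0 dB SPL.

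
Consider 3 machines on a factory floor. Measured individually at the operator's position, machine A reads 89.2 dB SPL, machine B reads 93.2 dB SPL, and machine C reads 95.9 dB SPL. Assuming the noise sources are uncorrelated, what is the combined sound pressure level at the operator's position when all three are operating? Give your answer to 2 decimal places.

Uncorrelated sources add in intensity (power), not in dB.
L_total = 10·log₁₀(10^(89.2/10) + 10^(93.2/10) + 10^(95.9/10)) = 10·log₁₀(6812000000) = 98.33 dB SPL.

98.33 dB SPL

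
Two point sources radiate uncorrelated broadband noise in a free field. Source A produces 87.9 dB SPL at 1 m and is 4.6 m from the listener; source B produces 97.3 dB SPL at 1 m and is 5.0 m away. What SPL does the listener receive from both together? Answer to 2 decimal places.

83.87 dB SPL

At the listener: L_A = 87.9 − 20·log₁₀(4.6) = 74.645 dB; L_B = 97.3 − 20·log₁₀(5.0) = 83.321 dB.
Combined: 10·log₁₀(10^(74.645/10)+10^(83.321/10)) = 83.87 dB SPL.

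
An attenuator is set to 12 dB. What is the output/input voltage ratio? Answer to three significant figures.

0.251

Voltage ratio = 10^(dB/20).
10^(-12/20) = 10^(-0.6000) = 0.251.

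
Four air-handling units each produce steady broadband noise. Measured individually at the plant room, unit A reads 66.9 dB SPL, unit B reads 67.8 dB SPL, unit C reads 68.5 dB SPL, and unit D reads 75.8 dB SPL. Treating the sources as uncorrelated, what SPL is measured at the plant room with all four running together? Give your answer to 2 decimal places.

Incoherent sources sum as intensities:
L_total = 10·log₁₀(10^(66.9/10) + 10^(67.8/10) + 10^(68.5/10) + 10^(75.8/10)) = 10·log₁₀(56020000) = 77.48 dB SPL.

77.48 dB SPL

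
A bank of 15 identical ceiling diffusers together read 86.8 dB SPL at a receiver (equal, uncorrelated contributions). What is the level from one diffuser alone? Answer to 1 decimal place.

15 equal incoherent sources add 10·log₁₀(15) = 11.76 dB over one source.
L_one = 86.8 − 11.76 = 75.0 dB SPL.

75.0 dB SPL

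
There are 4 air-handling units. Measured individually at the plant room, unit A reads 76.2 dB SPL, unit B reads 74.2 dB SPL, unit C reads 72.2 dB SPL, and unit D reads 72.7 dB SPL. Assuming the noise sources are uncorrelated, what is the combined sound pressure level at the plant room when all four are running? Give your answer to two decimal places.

Incoherent sources sum as intensities:
L_total = 10·log₁₀(10^(76.2/10) + 10^(74.2/10) + 10^(72.2/10) + 10^(72.7/10)) = 10·log₁₀(103200000) = 80.14 dB SPL.

80.14 dB SPL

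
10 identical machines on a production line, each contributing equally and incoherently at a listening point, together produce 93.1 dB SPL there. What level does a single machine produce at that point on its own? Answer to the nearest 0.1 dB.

10 equal incoherent sources add 10·log₁₀(10) = 10.00 dB over one source.
L_one = 93.1 − 10.00 = 83.1 dB SPL.

83.1 dB SPL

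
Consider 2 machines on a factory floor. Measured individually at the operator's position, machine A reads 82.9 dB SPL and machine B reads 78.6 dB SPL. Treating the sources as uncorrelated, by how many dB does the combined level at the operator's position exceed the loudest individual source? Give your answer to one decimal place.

1.4 dB

Add the sources as powers (linear), then convert back to dB:
L_total = 10·log₁₀(10^(82.9/10) + 10^(78.6/10)) = 84.27 dB SPL.
Excess over the loudest (82.9 dB): 84.27 − 82.9 = 1.4 dB.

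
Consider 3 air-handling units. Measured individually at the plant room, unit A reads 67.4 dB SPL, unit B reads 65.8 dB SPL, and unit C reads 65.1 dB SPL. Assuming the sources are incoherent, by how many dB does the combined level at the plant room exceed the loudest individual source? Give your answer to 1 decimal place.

3.6 dB

Uncorrelated sources add in intensity (power), not in dB.
L_total = 10·log₁₀(10^(67.4/10) + 10^(65.8/10) + 10^(65.1/10)) = 70.98 dB SPL.
Excess over the loudest (67.4 dB): 70.98 − 67.4 = 3.6 dB.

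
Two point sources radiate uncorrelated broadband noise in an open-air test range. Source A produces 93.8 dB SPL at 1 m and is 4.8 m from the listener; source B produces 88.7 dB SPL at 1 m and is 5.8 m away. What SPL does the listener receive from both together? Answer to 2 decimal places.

81.01 dB SPL

At the listener: L_A = 93.8 − 20·log₁₀(4.8) = 80.175 dB; L_B = 88.7 − 20·log₁₀(5.8) = 73.431 dB.
Combined: 10·log₁₀(10^(80.175/10)+10^(73.431/10)) = 81.01 dB SPL.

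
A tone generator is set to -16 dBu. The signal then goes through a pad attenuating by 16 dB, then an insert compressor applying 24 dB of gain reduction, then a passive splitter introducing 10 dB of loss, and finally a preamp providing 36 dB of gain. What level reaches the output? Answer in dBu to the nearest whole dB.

-30 dBu

Cascaded gains and losses add directly in dB.
-16 − 16 − 24 − 10 + 36 = -30 dBu.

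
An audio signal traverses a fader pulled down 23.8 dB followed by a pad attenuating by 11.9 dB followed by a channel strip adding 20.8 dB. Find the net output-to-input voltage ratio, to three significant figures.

0.180

Net gain = (−23.8) + (−11.9) + 20.8 = -14.9 dB.
Voltage ratio = 10^(-14.9/20) = 0.180.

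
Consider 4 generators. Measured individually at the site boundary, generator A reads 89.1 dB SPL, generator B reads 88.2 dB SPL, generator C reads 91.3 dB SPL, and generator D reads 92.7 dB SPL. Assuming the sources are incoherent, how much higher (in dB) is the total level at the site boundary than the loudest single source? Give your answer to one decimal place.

Uncorrelated sources add in intensity (power), not in dB.
L_total = 10·log₁₀(10^(89.1/10) + 10^(88.2/10) + 10^(91.3/10) + 10^(92.7/10)) = 96.71 dB SPL.
Excess over the loudest (92.7 dB): 96.71 − 92.7 = 4.0 dB.

4.0 dB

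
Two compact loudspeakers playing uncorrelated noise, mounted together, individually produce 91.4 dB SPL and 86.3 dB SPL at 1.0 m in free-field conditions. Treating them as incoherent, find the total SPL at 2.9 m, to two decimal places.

83.32 dB SPL

Combined at 1.0 m: 10·log₁₀(10^(91.4/10)+10^(86.3/10)) = 92.569 dB SPL.
Then apply −20·log₁₀(2.9/1.0) = -9.248 dB → 83.32 dB SPL.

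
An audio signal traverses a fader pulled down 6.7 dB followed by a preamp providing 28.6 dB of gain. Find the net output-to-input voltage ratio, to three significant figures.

12.4

Net gain = (−6.7) + 28.6 = 21.9 dB.
Voltage ratio = 10^(21.9/20) = 12.4.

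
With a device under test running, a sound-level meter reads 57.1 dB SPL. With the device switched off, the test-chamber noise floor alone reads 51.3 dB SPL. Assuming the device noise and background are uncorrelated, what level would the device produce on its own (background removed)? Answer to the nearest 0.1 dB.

Background correction is a power subtraction:
L_src = 10·log₁₀(10^(57.1/10) − 10^(51.3/10)) = 10·log₁₀(378000) = 55.8 dB SPL.

55.8 dB SPL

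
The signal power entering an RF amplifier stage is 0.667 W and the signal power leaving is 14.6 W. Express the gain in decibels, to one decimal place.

13.4 dB

Power ratio → dB uses the 10·log₁₀ form:
10·log₁₀(14.6/0.667) = 10·log₁₀(21.89) = 13.4 dB.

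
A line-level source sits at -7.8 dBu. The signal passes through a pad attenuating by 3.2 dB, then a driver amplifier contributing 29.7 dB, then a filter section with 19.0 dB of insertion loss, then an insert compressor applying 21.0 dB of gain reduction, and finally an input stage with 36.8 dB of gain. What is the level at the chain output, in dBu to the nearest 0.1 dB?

+15.5 dBu

Cascaded gains and losses add directly in dB.
-7.8 − 3.2 + 29.7 − 19.0 − 21.0 + 36.8 = +15.5 dBu.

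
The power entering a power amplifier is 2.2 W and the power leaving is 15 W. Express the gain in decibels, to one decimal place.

8.3 dB

Power is a power quantity, so gain = 10·log₁₀(P_out/P_in).
10·log₁₀(15/2.2) = 10·log₁₀(6.818) = 8.3 dB.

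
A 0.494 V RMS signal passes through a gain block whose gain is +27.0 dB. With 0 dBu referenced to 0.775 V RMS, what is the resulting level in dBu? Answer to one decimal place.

+23.1 dBu

Input level: 20·log₁₀(0.494/0.775) = -3.91 dBu.
Output: -3.91 + 27.0 = +23.1 dBu.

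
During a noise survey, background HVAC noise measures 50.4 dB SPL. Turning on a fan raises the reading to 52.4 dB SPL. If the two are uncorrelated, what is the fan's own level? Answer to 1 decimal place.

48.1 dB SPL

Subtract intensities: L_src = 10·log₁₀(10^(L_total/10) − 10^(L_bg/10)).
L_src = 10·log₁₀(10^(52.4/10) − 10^(50.4/10)) = 10·log₁₀(64130) = 48.1 dB SPL.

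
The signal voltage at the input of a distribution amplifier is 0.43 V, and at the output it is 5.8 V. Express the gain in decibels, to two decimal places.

22.60 dB

For a voltage ratio, dB = 20·log₁₀(V₂/V₁).
20·log₁₀(5.8/0.43) = 20·log₁₀(13.49) = 22.60 dB.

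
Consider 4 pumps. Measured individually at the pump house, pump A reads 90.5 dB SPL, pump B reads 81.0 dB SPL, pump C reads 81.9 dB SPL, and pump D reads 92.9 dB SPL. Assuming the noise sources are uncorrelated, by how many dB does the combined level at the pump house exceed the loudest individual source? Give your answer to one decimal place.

Incoherent sources sum as intensities:
L_total = 10·log₁₀(10^(90.5/10) + 10^(81.0/10) + 10^(81.9/10) + 10^(92.9/10)) = 95.25 dB SPL.
Excess over the loudest (92.9 dB): 95.25 − 92.9 = 2.4 dB.

2.4 dB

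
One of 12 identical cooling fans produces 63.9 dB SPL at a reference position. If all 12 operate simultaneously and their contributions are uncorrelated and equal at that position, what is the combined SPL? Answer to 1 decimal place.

12 equal incoherent sources raise the level by 10·log₁₀(12) = 10.79 dB.
L_total = 63.9 + 10.79 = 74.7 dB SPL.

74.7 dB SPL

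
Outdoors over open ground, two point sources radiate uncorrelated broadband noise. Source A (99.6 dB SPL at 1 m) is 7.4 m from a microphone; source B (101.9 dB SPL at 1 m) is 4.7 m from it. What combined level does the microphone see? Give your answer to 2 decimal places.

At the listener: L_A = 99.6 − 20·log₁₀(7.4) = 82.215 dB; L_B = 101.9 − 20·log₁₀(4.7) = 88.458 dB.
Combined: 10·log₁₀(10^(82.215/10)+10^(88.458/10)) = 89.38 dB SPL.

89.38 dB SPL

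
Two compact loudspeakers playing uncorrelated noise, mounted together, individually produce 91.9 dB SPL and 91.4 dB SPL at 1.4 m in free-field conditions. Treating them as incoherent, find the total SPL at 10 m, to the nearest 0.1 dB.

77.6 dB SPL

Combined at 1.4 m: 10·log₁₀(10^(91.9/10)+10^(91.4/10)) = 94.67 dB SPL.
Then apply −20·log₁₀(10/1.4) = -17.08 dB → 77.6 dB SPL.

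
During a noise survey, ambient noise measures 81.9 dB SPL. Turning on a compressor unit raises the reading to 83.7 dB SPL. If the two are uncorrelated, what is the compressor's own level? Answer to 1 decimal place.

Background correction is a power subtraction:
L_src = 10·log₁₀(10^(83.7/10) − 10^(81.9/10)) = 10·log₁₀(79540000) = 79.0 dB SPL.

79.0 dB SPL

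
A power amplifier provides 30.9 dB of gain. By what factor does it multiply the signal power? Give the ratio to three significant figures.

1230

Power ratio = 10^(dB/10).
10^(30.9/10) = 10^(3.090) = 1230.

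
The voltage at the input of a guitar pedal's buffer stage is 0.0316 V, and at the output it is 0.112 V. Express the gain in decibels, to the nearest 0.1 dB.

Voltage is an amplitude quantity, so gain = 20·log₁₀(V_out/V_in).
20·log₁₀(0.112/0.0316) = 20·log₁₀(3.544) = 11.0 dB.

11.0 dB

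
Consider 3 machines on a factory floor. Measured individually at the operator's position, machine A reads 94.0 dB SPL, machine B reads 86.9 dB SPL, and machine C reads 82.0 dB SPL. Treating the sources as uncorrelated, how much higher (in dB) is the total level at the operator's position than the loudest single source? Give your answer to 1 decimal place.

1.0 dB

Uncorrelated sources add in intensity (power), not in dB.
L_total = 10·log₁₀(10^(94.0/10) + 10^(86.9/10) + 10^(82.0/10)) = 95.00 dB SPL.
Excess over the loudest (94.0 dB): 95.00 − 94.0 = 1.0 dB.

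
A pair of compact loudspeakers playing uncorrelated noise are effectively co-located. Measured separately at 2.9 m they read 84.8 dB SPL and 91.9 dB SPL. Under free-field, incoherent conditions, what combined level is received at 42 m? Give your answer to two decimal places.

69.46 dB SPL

Combined at 2.9 m: 10·log₁₀(10^(84.8/10)+10^(91.9/10)) = 92.674 dB SPL.
Then apply −20·log₁₀(42/2.9) = -23.217 dB → 69.46 dB SPL.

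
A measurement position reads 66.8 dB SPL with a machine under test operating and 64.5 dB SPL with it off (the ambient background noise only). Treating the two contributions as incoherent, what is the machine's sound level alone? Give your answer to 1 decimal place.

62.9 dB SPL

Remove the background by subtracting linear intensities:
L_src = 10·log₁₀(10^(66.8/10) − 10^(64.5/10)) = 10·log₁₀(1968000) = 62.9 dB SPL.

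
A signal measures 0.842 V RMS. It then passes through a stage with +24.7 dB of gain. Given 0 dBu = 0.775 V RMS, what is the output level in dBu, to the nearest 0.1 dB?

+25.4 dBu

Input level: 20·log₁₀(0.842/0.775) = 0.72 dBu.
Output: 0.72 + 24.7 = +25.4 dBu.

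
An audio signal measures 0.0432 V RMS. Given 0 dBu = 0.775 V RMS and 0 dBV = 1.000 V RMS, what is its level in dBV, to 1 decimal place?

dBV = 20·log₁₀(V / 1.000 V).
20·log₁₀(0.0432/1.000) = -27.3 dBV.

-27.3 dBV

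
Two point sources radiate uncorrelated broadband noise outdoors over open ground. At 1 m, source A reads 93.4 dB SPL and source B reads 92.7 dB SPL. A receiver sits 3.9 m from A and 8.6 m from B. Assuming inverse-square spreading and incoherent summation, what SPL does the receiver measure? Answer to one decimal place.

At the listener: L_A = 93.4 − 20·log₁₀(3.9) = 81.58 dB; L_B = 92.7 − 20·log₁₀(8.6) = 74.01 dB.
Combined: 10·log₁₀(10^(81.58/10)+10^(74.01/10)) = 82.3 dB SPL.

82.3 dB SPL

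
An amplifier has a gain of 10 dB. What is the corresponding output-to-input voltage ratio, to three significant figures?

3.16

Voltage ratio = 10^(dB/20).
10^(10/20) = 10^(0.5000) = 3.16.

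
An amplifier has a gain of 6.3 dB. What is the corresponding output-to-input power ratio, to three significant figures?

4.27

Power ratio = 10^(dB/10).
10^(6.3/10) = 10^(0.6300) = 4.27.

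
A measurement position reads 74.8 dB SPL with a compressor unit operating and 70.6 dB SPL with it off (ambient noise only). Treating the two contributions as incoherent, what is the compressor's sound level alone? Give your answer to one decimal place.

Subtract intensities: L_src = 10·log₁₀(10^(L_total/10) − 10^(L_bg/10)).
L_src = 10·log₁₀(10^(74.8/10) − 10^(70.6/10)) = 10·log₁₀(18720000) = 72.7 dB SPL.

72.7 dB SPL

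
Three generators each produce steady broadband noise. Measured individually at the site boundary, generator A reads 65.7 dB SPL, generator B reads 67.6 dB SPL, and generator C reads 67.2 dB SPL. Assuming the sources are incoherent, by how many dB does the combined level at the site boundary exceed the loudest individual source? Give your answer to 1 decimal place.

4.1 dB

Incoherent sources sum as intensities:
L_total = 10·log₁₀(10^(65.7/10) + 10^(67.6/10) + 10^(67.2/10)) = 71.68 dB SPL.
Excess over the loudest (67.6 dB): 71.68 − 67.6 = 4.1 dB.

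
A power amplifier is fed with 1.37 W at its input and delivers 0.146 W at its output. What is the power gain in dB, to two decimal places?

Power ratio → dB uses the 10·log₁₀ form:
10·log₁₀(0.146/1.37) = 10·log₁₀(0.1066) = -9.72 dB.

-9.72 dB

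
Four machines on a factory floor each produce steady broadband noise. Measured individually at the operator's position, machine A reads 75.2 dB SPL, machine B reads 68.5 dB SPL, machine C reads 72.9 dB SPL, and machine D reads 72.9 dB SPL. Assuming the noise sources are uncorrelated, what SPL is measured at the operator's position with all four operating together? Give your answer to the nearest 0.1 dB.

79.0 dB SPL

Add the sources as powers (linear), then convert back to dB:
L_total = 10·log₁₀(10^(75.2/10) + 10^(68.5/10) + 10^(72.9/10) + 10^(72.9/10)) = 10·log₁₀(79190000) = 79.0 dB SPL.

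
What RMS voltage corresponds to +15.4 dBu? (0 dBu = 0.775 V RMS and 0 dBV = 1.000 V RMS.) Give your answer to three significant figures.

V = 0.775 V × 10^(+15.4/20).
= 0.775 × 5.888 = 4.56 V.

4.56 V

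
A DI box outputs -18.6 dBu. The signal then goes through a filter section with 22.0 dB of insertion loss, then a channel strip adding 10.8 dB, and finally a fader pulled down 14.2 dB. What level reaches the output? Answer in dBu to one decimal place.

Gain stages sum in dB:
-18.6 − 22.0 + 10.8 − 14.2 = -44.0 dBu.

-44.0 dBu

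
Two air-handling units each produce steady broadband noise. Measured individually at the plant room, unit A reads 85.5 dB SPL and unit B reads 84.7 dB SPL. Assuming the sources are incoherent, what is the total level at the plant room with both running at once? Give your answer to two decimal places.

88.13 dB SPL

Incoherent sources sum as intensities:
L_total = 10·log₁₀(10^(85.5/10) + 10^(84.7/10)) = 10·log₁₀(649900000) = 88.13 dB SPL.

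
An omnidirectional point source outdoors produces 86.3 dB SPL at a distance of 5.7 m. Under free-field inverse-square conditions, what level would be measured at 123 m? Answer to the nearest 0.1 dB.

Inverse-square spreading gives ΔL = −20·log₁₀(d₂/d₁).
ΔL = −20·log₁₀(123/5.7) = -26.68 dB, so L₂ = 86.3 + (-26.68) = 59.6 dB SPL.

59.6 dB SPL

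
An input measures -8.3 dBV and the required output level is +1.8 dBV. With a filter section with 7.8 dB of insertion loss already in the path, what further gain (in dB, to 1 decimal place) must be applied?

17.9 dB

The required make-up gain is the shortfall in the dB sum.
G = +1.8 − (-8.3) + 7.8 = 17.9 dB.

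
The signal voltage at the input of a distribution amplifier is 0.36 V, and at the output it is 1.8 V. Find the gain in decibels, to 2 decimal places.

For a voltage ratio, dB = 20·log₁₀(V₂/V₁).
20·log₁₀(1.8/0.36) = 20·log₁₀(5.000) = 13.98 dB.

13.98 dB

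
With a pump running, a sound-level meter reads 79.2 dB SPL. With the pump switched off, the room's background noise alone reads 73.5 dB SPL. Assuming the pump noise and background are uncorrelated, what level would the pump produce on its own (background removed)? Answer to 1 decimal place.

77.8 dB SPL

Remove the background by subtracting linear intensities:
L_src = 10·log₁₀(10^(79.2/10) − 10^(73.5/10)) = 10·log₁₀(60790000) = 77.8 dB SPL.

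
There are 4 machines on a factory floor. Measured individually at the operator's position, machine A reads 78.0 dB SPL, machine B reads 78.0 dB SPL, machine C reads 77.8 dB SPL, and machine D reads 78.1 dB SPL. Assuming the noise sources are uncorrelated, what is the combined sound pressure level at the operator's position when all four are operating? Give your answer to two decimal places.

Incoherent sources sum as intensities:
L_total = 10·log₁₀(10^(78.0/10) + 10^(78.0/10) + 10^(77.8/10) + 10^(78.1/10)) = 10·log₁₀(251000000) = 84.00 dB SPL.

84.00 dB SPL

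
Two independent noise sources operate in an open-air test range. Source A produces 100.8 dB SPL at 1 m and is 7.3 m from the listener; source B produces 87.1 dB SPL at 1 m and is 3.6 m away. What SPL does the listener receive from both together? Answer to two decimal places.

At the listener: L_A = 100.8 − 20·log₁₀(7.3) = 83.534 dB; L_B = 87.1 − 20·log₁₀(3.6) = 75.974 dB.
Combined: 10·log₁₀(10^(83.534/10)+10^(75.974/10)) = 84.24 dB SPL.

84.24 dB SPL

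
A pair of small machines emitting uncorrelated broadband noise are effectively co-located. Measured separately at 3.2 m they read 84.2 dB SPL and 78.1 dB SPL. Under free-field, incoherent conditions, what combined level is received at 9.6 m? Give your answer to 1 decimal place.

75.6 dB SPL

Combined at 3.2 m: 10·log₁₀(10^(84.2/10)+10^(78.1/10)) = 85.15 dB SPL.
Then apply −20·log₁₀(9.6/3.2) = -9.54 dB → 75.6 dB SPL.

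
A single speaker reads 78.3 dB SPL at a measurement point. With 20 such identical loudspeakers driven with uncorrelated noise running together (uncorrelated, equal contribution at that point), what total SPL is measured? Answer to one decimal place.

91.3 dB SPL

20 equal incoherent sources raise the level by 10·log₁₀(20) = 13.01 dB.
L_total = 78.3 + 13.01 = 91.3 dB SPL.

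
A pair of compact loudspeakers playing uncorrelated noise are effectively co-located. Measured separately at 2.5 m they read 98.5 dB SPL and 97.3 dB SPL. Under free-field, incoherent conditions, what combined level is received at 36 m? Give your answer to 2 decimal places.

77.78 dB SPL

Combined at 2.5 m: 10·log₁₀(10^(98.5/10)+10^(97.3/10)) = 100.952 dB SPL.
Then apply −20·log₁₀(36/2.5) = -23.167 dB → 77.78 dB SPL.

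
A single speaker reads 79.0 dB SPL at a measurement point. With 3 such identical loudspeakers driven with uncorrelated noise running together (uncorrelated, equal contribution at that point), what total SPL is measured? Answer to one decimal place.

83.8 dB SPL

3 equal incoherent sources raise the level by 10·log₁₀(3) = 4.77 dB.
L_total = 79.0 + 4.77 = 83.8 dB SPL.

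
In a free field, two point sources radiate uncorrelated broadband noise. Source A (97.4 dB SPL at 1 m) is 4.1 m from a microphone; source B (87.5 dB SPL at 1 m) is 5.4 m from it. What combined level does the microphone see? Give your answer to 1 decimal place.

85.4 dB SPL

At the listener: L_A = 97.4 − 20·log₁₀(4.1) = 85.14 dB; L_B = 87.5 − 20·log₁₀(5.4) = 72.85 dB.
Combined: 10·log₁₀(10^(85.14/10)+10^(72.85/10)) = 85.4 dB SPL.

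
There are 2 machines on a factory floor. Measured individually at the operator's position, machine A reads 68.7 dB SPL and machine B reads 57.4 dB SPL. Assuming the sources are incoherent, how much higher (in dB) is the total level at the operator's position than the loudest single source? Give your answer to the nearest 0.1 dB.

Incoherent sources sum as intensities:
L_total = 10·log₁₀(10^(68.7/10) + 10^(57.4/10)) = 69.01 dB SPL.
Excess over the loudest (68.7 dB): 69.01 − 68.7 = 0.3 dB.

0.3 dB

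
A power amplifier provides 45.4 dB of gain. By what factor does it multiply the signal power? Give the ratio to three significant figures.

Power ratio = 10^(dB/10).
10^(45.4/10) = 10^(4.540) = 34700.

34700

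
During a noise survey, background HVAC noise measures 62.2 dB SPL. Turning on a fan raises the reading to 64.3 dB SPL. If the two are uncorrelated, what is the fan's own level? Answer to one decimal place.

Subtract intensities: L_src = 10·log₁₀(10^(L_total/10) − 10^(L_bg/10)).
L_src = 10·log₁₀(10^(64.3/10) − 10^(62.2/10)) = 10·log₁₀(1032000) = 60.1 dB SPL.

60.1 dB SPL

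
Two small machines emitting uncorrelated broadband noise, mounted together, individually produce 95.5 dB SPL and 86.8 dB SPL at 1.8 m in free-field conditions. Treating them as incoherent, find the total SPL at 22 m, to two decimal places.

Combined at 1.8 m: 10·log₁₀(10^(95.5/10)+10^(86.8/10)) = 96.050 dB SPL.
Then apply −20·log₁₀(22/1.8) = -21.743 dB → 74.31 dB SPL.

74.31 dB SPL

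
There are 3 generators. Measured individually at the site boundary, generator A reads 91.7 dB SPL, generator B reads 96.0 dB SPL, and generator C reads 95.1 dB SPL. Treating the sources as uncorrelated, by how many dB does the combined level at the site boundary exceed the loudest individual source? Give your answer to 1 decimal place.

Add the sources as powers (linear), then convert back to dB:
L_total = 10·log₁₀(10^(91.7/10) + 10^(96.0/10) + 10^(95.1/10)) = 99.39 dB SPL.
Excess over the loudest (96.0 dB): 99.39 − 96.0 = 3.4 dB.

3.4 dB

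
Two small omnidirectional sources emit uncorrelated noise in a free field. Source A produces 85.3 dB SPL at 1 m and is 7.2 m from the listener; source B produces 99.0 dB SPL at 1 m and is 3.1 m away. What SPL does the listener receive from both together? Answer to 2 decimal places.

At the listener: L_A = 85.3 − 20·log₁₀(7.2) = 68.153 dB; L_B = 99.0 − 20·log₁₀(3.1) = 89.173 dB.
Combined: 10·log₁₀(10^(68.153/10)+10^(89.173/10)) = 89.21 dB SPL.

89.21 dB SPL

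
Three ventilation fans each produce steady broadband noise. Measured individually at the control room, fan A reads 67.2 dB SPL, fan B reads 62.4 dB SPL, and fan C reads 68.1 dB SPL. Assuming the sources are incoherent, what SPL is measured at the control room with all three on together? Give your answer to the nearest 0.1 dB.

71.3 dB SPL

Incoherent sources sum as intensities:
L_total = 10·log₁₀(10^(67.2/10) + 10^(62.4/10) + 10^(68.1/10)) = 10·log₁₀(13440000) = 71.3 dB SPL.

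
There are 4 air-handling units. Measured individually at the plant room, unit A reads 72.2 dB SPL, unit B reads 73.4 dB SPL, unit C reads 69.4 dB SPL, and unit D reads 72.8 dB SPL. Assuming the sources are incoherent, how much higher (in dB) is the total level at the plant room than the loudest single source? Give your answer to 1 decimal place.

4.8 dB

Uncorrelated sources add in intensity (power), not in dB.
L_total = 10·log₁₀(10^(72.2/10) + 10^(73.4/10) + 10^(69.4/10) + 10^(72.8/10)) = 78.21 dB SPL.
Excess over the loudest (73.4 dB): 78.21 − 73.4 = 4.8 dB.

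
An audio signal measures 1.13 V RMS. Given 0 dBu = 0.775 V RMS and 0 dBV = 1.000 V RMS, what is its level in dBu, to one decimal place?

dBu = 20·log₁₀(V / 0.775 V).
20·log₁₀(1.13/0.775) = +3.3 dBu.

+3.3 dBu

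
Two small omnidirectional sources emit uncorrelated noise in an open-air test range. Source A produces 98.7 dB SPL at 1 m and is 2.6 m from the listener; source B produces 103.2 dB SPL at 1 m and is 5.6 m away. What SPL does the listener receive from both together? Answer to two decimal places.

92.46 dB SPL

At the listener: L_A = 98.7 − 20·log₁₀(2.6) = 90.401 dB; L_B = 103.2 − 20·log₁₀(5.6) = 88.236 dB.
Combined: 10·log₁₀(10^(90.401/10)+10^(88.236/10)) = 92.46 dB SPL.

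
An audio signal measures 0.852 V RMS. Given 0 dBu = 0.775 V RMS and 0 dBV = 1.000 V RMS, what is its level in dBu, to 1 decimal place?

+0.8 dBu

dBu = 20·log₁₀(V / 0.775 V).
20·log₁₀(0.852/0.775) = +0.8 dBu.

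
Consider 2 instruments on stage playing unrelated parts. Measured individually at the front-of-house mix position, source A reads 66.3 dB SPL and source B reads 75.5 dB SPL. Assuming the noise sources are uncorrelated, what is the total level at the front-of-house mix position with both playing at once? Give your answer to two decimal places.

75.99 dB SPL

Add the sources as powers (linear), then convert back to dB:
L_total = 10·log₁₀(10^(66.3/10) + 10^(75.5/10)) = 10·log₁₀(39750000) = 75.99 dB SPL.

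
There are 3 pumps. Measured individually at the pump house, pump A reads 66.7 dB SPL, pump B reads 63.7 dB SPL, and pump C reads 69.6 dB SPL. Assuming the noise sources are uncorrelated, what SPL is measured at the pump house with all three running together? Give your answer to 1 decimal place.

72.1 dB SPL

Incoherent sources sum as intensities:
L_total = 10·log₁₀(10^(66.7/10) + 10^(63.7/10) + 10^(69.6/10)) = 10·log₁₀(16140000) = 72.1 dB SPL.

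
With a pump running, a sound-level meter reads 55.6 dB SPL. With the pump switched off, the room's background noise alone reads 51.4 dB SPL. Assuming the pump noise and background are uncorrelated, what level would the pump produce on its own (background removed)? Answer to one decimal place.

53.5 dB SPL

Subtract intensities: L_src = 10·log₁₀(10^(L_total/10) − 10^(L_bg/10)).
L_src = 10·log₁₀(10^(55.6/10) − 10^(51.4/10)) = 10·log₁₀(225000) = 53.5 dB SPL.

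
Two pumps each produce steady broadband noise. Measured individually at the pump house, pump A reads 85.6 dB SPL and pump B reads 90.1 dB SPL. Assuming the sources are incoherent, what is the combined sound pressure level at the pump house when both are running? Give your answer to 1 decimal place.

91.4 dB SPL

Add the sources as powers (linear), then convert back to dB:
L_total = 10·log₁₀(10^(85.6/10) + 10^(90.1/10)) = 10·log₁₀(1386000000) = 91.4 dB SPL.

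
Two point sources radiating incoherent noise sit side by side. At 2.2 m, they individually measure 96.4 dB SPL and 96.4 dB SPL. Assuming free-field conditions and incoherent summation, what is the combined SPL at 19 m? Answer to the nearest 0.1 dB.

80.7 dB SPL

Combined at 2.2 m: 10·log₁₀(10^(96.4/10)+10^(96.4/10)) = 99.41 dB SPL.
Then apply −20·log₁₀(19/2.2) = -18.73 dB → 80.7 dB SPL.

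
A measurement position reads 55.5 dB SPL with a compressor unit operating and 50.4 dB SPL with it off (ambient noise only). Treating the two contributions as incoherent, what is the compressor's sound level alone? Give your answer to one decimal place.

Subtract intensities: L_src = 10·log₁₀(10^(L_total/10) − 10^(L_bg/10)).
L_src = 10·log₁₀(10^(55.5/10) − 10^(50.4/10)) = 10·log₁₀(245200) = 53.9 dB SPL.

53.9 dB SPL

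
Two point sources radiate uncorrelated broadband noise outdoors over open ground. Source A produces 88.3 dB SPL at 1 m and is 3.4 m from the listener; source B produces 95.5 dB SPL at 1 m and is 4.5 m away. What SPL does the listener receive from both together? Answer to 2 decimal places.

83.69 dB SPL

At the listener: L_A = 88.3 − 20·log₁₀(3.4) = 77.670 dB; L_B = 95.5 − 20·log₁₀(4.5) = 82.436 dB.
Combined: 10·log₁₀(10^(77.670/10)+10^(82.436/10)) = 83.69 dB SPL.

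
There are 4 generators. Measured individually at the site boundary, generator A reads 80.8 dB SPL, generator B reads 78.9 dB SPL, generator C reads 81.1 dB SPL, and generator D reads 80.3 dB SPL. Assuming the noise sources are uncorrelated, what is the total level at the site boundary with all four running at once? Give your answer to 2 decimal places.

Incoherent sources sum as intensities:
L_total = 10·log₁₀(10^(80.8/10) + 10^(78.9/10) + 10^(81.1/10) + 10^(80.3/10)) = 10·log₁₀(433800000) = 86.37 dB SPL.

86.37 dB SPL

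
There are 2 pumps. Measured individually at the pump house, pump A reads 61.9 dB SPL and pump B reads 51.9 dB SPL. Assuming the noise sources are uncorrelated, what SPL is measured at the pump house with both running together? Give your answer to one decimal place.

Incoherent sources sum as intensities:
L_total = 10·log₁₀(10^(61.9/10) + 10^(51.9/10)) = 10·log₁₀(1704000) = 62.3 dB SPL.

62.3 dB SPL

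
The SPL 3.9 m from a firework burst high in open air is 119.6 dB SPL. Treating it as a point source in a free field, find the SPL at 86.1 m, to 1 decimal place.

92.7 dB SPL

Free-field point source: level drops by 20·log₁₀ of the distance ratio.
ΔL = −20·log₁₀(86.1/3.9) = -26.88 dB, so L₂ = 119.6 + (-26.88) = 92.7 dB SPL.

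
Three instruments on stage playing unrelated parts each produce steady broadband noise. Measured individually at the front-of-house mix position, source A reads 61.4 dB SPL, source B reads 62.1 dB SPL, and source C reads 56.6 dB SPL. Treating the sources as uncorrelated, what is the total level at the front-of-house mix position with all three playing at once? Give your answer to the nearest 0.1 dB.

Uncorrelated sources add in intensity (power), not in dB.
L_total = 10·log₁₀(10^(61.4/10) + 10^(62.1/10) + 10^(56.6/10)) = 10·log₁₀(3459000) = 65.4 dB SPL.

65.4 dB SPL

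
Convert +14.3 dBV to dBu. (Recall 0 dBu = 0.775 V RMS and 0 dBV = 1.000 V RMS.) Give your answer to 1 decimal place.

+16.5 dBu

The offset between the scales is 20·log₁₀(0.775/1.000) = −2.214 dB.
So dBu = +14.3 + 2.214 = +16.5 dBu.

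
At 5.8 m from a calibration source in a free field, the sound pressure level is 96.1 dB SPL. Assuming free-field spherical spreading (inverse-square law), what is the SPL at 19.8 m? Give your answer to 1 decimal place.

85.4 dB SPL

For a point source in a free field, ΔL = −20·log₁₀(d₂/d₁).
ΔL = −20·log₁₀(19.8/5.8) = -10.66 dB, so L₂ = 96.1 + (-10.66) = 85.4 dB SPL.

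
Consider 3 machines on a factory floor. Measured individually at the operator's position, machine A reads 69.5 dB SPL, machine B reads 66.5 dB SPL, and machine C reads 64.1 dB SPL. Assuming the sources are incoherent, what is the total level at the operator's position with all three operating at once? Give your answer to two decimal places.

72.03 dB SPL

Add the sources as powers (linear), then convert back to dB:
L_total = 10·log₁₀(10^(69.5/10) + 10^(66.5/10) + 10^(64.1/10)) = 10·log₁₀(15950000) = 72.03 dB SPL.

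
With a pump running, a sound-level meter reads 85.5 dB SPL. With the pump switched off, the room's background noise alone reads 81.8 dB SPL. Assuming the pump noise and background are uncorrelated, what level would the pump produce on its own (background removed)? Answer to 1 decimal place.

Background correction is a power subtraction:
L_src = 10·log₁₀(10^(85.5/10) − 10^(81.8/10)) = 10·log₁₀(203500000) = 83.1 dB SPL.

83.1 dB SPL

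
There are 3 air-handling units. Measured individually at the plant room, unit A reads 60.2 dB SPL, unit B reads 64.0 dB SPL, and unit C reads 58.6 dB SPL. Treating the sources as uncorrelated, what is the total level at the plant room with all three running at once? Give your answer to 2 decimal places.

66.32 dB SPL

Uncorrelated sources add in intensity (power), not in dB.
L_total = 10·log₁₀(10^(60.2/10) + 10^(64.0/10) + 10^(58.6/10)) = 10·log₁₀(4283000) = 66.32 dB SPL.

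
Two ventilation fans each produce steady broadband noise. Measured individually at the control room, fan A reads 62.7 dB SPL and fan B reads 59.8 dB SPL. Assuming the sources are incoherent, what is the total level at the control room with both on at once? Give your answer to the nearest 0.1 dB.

64.5 dB SPL

Uncorrelated sources add in intensity (power), not in dB.
L_total = 10·log₁₀(10^(62.7/10) + 10^(59.8/10)) = 10·log₁₀(2817000) = 64.5 dB SPL.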